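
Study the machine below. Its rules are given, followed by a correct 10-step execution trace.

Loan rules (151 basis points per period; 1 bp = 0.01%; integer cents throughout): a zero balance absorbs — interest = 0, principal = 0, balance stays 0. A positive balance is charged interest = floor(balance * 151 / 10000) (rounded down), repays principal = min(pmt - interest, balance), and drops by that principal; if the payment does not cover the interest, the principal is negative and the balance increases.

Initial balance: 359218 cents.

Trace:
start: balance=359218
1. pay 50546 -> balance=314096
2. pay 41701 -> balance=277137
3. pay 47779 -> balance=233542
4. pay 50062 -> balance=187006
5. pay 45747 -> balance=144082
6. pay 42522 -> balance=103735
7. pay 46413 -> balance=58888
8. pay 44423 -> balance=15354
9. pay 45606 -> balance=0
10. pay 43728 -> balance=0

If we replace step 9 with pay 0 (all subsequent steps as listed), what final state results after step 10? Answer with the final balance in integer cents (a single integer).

(re-executing from step 9 with the substitution; state before step 9: balance=15354)
9. pay 0 -> balance=15585
10. pay 43728 -> balance=0

0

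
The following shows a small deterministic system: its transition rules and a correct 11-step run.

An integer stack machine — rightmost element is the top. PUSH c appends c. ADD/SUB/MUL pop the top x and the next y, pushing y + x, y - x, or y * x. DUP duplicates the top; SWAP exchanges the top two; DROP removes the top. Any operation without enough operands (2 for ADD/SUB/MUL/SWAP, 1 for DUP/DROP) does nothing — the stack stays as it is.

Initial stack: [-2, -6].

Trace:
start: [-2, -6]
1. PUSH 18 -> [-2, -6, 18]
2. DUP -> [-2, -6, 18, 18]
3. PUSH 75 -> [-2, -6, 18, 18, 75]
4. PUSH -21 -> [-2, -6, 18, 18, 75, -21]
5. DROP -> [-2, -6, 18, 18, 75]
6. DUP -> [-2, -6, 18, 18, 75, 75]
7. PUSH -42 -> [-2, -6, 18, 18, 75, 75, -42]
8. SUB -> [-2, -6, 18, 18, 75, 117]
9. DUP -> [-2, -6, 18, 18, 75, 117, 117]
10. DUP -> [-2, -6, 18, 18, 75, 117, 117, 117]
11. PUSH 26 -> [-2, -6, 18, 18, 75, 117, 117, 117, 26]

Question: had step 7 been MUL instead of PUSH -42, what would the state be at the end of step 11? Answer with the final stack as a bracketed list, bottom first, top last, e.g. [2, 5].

(re-executing from step 7 with the substitution; state before step 7: [-2, -6, 18, 18, 75, 75])
7. MUL -> [-2, -6, 18, 18, 5625]
8. SUB -> [-2, -6, 18, -5607]
9. DUP -> [-2, -6, 18, -5607, -5607]
10. DUP -> [-2, -6, 18, -5607, -5607, -5607]
11. PUSH 26 -> [-2, -6, 18, -5607, -5607, -5607, 26]

[-2, -6, 18, -5607, -5607, -5607, 26]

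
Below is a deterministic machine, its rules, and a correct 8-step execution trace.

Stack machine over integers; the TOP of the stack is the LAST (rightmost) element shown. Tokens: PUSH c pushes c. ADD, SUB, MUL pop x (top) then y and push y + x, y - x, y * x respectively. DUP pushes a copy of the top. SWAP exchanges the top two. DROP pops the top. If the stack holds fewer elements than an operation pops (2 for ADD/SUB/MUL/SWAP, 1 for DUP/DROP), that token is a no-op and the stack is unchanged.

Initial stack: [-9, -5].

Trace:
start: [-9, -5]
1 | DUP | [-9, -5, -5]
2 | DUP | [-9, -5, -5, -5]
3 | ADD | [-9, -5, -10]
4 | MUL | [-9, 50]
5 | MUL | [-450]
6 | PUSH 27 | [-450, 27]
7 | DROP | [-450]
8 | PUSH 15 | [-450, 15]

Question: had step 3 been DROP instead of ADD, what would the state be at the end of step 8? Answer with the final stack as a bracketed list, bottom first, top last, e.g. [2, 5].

(re-executing from step 3 with the substitution; state before step 3: [-9, -5, -5, -5])
3 | DROP | [-9, -5, -5]
4 | MUL | [-9, 25]
5 | MUL | [-225]
6 | PUSH 27 | [-225, 27]
7 | DROP | [-225]
8 | PUSH 15 | [-225, 15]

[-225, 15]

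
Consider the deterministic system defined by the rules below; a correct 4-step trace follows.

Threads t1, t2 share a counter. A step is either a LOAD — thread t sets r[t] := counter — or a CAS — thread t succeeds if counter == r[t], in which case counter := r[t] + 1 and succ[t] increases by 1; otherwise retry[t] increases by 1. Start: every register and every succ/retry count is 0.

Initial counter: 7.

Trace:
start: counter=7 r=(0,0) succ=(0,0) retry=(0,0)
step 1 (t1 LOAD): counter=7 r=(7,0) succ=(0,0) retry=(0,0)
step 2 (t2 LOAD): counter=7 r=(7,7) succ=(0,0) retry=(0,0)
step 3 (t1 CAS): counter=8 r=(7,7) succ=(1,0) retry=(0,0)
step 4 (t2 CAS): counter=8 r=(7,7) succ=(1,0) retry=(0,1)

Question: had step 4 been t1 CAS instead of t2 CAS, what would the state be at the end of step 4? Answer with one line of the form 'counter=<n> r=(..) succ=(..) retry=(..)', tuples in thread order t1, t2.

(re-executing from step 4 with the substitution; state before step 4: counter=8 r=(7,7) succ=(1,0) retry=(0,0))
step 4 (t1 CAS): counter=8 r=(7,7) succ=(1,0) retry=(1,0)

counter=8 r=(7,7) succ=(1,0) retry=(1,0)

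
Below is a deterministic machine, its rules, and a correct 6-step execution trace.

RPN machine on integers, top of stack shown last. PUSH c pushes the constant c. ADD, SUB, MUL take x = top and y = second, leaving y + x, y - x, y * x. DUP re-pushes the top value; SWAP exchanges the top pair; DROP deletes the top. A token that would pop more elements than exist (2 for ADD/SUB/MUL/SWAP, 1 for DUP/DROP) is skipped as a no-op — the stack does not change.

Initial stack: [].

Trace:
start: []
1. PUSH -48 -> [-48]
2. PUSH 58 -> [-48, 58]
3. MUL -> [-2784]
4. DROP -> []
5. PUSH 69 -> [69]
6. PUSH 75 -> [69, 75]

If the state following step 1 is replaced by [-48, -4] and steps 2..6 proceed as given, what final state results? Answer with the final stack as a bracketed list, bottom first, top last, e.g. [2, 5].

[-48, 69, 75]

state after step 1 := [-48, -4]
2. PUSH 58 -> [-48, -4, 58]
3. MUL -> [-48, -232]
4. DROP -> [-48]
5. PUSH 69 -> [-48, 69]
6. PUSH 75 -> [-48, 69, 75]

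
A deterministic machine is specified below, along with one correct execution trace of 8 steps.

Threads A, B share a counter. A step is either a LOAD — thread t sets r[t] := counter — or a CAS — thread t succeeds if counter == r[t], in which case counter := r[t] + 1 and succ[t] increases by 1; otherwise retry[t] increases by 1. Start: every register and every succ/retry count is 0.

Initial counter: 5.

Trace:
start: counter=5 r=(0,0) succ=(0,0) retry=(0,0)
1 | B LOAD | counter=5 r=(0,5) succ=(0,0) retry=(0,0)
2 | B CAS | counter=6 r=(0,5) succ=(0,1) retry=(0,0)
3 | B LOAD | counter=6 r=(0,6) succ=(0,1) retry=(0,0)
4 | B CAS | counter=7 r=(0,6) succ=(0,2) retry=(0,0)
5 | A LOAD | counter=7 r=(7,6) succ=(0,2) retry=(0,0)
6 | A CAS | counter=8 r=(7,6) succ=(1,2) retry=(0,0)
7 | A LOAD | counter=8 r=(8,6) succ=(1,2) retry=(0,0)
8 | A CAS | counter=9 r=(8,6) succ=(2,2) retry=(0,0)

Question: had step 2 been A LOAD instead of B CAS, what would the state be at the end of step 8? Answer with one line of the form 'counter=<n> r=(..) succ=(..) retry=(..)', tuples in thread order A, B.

counter=8 r=(7,5) succ=(2,1) retry=(0,0)

(re-executing from step 2 with the substitution; state before step 2: counter=5 r=(0,5) succ=(0,0) retry=(0,0))
2 | A LOAD | counter=5 r=(5,5) succ=(0,0) retry=(0,0)
3 | B LOAD | counter=5 r=(5,5) succ=(0,0) retry=(0,0)
4 | B CAS | counter=6 r=(5,5) succ=(0,1) retry=(0,0)
5 | A LOAD | counter=6 r=(6,5) succ=(0,1) retry=(0,0)
6 | A CAS | counter=7 r=(6,5) succ=(1,1) retry=(0,0)
7 | A LOAD | counter=7 r=(7,5) succ=(1,1) retry=(0,0)
8 | A CAS | counter=8 r=(7,5) succ=(2,1) retry=(0,0)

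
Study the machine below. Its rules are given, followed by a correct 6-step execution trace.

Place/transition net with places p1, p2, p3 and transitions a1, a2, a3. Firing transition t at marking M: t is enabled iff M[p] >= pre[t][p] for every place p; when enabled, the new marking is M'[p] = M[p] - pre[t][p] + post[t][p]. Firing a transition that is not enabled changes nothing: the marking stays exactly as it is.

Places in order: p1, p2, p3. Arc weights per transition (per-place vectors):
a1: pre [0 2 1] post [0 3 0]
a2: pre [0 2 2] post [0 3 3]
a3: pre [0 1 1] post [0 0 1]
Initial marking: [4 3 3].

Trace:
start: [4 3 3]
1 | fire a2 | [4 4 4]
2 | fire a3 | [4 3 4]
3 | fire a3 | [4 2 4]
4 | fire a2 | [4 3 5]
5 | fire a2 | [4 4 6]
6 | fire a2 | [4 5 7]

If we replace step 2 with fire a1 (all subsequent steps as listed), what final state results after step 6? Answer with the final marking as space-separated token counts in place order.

4 7 6

(re-executing from step 2 with the substitution; state before step 2: [4 4 4])
2 | fire a1 | [4 5 3]
3 | fire a3 | [4 4 3]
4 | fire a2 | [4 5 4]
5 | fire a2 | [4 6 5]
6 | fire a2 | [4 7 6]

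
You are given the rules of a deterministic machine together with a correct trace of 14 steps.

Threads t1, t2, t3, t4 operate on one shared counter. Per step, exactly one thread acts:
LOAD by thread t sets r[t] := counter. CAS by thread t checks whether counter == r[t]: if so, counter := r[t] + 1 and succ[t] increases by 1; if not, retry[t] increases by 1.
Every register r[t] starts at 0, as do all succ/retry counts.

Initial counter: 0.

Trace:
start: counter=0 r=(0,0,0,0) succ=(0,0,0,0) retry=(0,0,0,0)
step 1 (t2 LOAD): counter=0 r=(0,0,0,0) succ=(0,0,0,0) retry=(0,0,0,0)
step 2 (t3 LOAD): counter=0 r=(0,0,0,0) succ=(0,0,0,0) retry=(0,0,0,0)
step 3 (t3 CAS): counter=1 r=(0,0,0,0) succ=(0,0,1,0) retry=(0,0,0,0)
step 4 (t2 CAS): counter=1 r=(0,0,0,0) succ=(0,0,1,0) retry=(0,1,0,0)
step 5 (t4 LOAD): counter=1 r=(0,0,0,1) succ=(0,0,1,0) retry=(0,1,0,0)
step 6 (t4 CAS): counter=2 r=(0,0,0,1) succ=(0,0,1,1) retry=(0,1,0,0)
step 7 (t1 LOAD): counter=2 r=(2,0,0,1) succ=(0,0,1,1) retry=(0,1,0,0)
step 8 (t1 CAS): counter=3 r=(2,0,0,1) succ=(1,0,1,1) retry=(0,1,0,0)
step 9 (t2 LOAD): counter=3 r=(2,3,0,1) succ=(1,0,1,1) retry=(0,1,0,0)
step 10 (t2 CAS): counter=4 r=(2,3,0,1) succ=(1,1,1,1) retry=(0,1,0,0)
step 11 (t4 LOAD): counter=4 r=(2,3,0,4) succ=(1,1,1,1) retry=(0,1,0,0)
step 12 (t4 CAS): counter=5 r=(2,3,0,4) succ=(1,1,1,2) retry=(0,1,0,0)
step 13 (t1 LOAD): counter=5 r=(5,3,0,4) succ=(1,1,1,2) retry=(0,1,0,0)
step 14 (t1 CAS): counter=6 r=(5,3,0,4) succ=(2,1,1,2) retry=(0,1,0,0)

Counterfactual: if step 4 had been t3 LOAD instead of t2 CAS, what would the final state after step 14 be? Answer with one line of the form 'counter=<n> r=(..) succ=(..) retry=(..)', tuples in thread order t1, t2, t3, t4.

counter=6 r=(5,3,1,4) succ=(2,1,1,2) retry=(0,0,0,0)

(re-executing from step 4 with the substitution; state before step 4: counter=1 r=(0,0,0,0) succ=(0,0,1,0) retry=(0,0,0,0))
step 4 (t3 LOAD): counter=1 r=(0,0,1,0) succ=(0,0,1,0) retry=(0,0,0,0)
step 5 (t4 LOAD): counter=1 r=(0,0,1,1) succ=(0,0,1,0) retry=(0,0,0,0)
step 6 (t4 CAS): counter=2 r=(0,0,1,1) succ=(0,0,1,1) retry=(0,0,0,0)
step 7 (t1 LOAD): counter=2 r=(2,0,1,1) succ=(0,0,1,1) retry=(0,0,0,0)
step 8 (t1 CAS): counter=3 r=(2,0,1,1) succ=(1,0,1,1) retry=(0,0,0,0)
step 9 (t2 LOAD): counter=3 r=(2,3,1,1) succ=(1,0,1,1) retry=(0,0,0,0)
step 10 (t2 CAS): counter=4 r=(2,3,1,1) succ=(1,1,1,1) retry=(0,0,0,0)
step 11 (t4 LOAD): counter=4 r=(2,3,1,4) succ=(1,1,1,1) retry=(0,0,0,0)
step 12 (t4 CAS): counter=5 r=(2,3,1,4) succ=(1,1,1,2) retry=(0,0,0,0)
step 13 (t1 LOAD): counter=5 r=(5,3,1,4) succ=(1,1,1,2) retry=(0,0,0,0)
step 14 (t1 CAS): counter=6 r=(5,3,1,4) succ=(2,1,1,2) retry=(0,0,0,0)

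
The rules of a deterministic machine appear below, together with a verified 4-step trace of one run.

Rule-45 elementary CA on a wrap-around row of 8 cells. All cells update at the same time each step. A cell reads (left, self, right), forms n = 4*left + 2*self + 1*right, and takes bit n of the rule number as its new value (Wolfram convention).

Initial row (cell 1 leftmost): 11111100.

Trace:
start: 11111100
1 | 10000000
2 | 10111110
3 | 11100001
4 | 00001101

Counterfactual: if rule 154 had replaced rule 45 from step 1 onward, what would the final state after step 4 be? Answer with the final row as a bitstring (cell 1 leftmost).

(re-executing steps 1..4 under rule 154; state before step 1: 11111100)
1 | 11111011
2 | 11110011
3 | 11101111
4 | 11001111

11001111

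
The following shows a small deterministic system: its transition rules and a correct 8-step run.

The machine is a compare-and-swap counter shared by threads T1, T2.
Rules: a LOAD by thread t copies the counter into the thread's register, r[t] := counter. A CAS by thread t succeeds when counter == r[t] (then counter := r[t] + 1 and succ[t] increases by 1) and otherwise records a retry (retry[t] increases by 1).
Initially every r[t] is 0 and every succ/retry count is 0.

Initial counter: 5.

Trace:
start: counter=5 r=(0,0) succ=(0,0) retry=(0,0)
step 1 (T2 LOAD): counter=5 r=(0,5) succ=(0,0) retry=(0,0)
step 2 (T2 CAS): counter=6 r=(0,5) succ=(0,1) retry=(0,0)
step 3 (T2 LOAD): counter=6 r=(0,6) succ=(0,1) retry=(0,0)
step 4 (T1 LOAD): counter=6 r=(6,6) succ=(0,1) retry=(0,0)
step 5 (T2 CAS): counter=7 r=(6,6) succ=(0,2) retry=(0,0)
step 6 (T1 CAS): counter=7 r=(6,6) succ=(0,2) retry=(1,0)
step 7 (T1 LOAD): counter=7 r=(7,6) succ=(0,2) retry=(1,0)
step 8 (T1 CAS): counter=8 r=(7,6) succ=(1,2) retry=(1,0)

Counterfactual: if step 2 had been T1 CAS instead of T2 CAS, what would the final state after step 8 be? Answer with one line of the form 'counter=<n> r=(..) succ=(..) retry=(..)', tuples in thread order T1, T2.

counter=7 r=(6,5) succ=(1,1) retry=(2,0)

(re-executing from step 2 with the substitution; state before step 2: counter=5 r=(0,5) succ=(0,0) retry=(0,0))
step 2 (T1 CAS): counter=5 r=(0,5) succ=(0,0) retry=(1,0)
step 3 (T2 LOAD): counter=5 r=(0,5) succ=(0,0) retry=(1,0)
step 4 (T1 LOAD): counter=5 r=(5,5) succ=(0,0) retry=(1,0)
step 5 (T2 CAS): counter=6 r=(5,5) succ=(0,1) retry=(1,0)
step 6 (T1 CAS): counter=6 r=(5,5) succ=(0,1) retry=(2,0)
step 7 (T1 LOAD): counter=6 r=(6,5) succ=(0,1) retry=(2,0)
step 8 (T1 CAS): counter=7 r=(6,5) succ=(1,1) retry=(2,0)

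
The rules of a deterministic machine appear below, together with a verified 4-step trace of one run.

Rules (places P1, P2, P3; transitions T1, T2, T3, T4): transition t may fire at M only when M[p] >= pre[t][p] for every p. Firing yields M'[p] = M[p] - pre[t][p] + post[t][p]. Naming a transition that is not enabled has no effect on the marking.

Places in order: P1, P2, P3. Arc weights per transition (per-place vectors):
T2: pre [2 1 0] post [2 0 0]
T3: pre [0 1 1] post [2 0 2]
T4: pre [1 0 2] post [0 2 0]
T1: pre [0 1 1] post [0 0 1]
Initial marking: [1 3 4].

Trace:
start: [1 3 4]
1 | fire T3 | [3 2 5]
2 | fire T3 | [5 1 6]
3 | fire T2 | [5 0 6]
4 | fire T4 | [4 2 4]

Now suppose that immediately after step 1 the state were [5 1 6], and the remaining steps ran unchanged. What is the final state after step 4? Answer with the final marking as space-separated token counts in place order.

6 2 5

state after step 1 := [5 1 6]
2 | fire T3 | [7 0 7]
3 | fire T2 | [7 0 7]
4 | fire T4 | [6 2 5]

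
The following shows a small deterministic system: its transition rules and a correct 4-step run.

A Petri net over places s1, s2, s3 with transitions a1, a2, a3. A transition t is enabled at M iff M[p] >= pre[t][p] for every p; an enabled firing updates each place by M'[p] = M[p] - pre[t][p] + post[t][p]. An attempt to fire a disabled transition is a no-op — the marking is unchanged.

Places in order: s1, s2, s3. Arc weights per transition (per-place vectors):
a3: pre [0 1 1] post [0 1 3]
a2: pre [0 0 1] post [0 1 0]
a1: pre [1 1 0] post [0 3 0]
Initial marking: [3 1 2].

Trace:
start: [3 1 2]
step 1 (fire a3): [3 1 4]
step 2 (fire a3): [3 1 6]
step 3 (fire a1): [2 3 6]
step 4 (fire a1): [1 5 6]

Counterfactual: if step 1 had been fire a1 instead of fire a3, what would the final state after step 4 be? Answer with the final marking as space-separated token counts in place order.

(re-executing from step 1 with the substitution; state before step 1: [3 1 2])
step 1 (fire a1): [2 3 2]
step 2 (fire a3): [2 3 4]
step 3 (fire a1): [1 5 4]
step 4 (fire a1): [0 7 4]

0 7 4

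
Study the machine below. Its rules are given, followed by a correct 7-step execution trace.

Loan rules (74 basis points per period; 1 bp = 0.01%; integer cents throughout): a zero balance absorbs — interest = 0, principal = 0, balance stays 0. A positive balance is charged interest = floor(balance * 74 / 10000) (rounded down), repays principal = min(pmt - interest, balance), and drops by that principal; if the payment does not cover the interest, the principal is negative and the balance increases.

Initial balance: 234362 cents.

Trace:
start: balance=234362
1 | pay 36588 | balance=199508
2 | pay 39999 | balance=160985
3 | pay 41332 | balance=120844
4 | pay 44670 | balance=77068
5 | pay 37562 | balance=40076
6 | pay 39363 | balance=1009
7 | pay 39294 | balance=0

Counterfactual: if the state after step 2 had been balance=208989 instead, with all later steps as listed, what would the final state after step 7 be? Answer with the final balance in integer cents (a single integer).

state after step 2 := balance=208989
3 | pay 41332 | balance=169203
4 | pay 44670 | balance=125785
5 | pay 37562 | balance=89153
6 | pay 39363 | balance=50449
7 | pay 39294 | balance=11528

11528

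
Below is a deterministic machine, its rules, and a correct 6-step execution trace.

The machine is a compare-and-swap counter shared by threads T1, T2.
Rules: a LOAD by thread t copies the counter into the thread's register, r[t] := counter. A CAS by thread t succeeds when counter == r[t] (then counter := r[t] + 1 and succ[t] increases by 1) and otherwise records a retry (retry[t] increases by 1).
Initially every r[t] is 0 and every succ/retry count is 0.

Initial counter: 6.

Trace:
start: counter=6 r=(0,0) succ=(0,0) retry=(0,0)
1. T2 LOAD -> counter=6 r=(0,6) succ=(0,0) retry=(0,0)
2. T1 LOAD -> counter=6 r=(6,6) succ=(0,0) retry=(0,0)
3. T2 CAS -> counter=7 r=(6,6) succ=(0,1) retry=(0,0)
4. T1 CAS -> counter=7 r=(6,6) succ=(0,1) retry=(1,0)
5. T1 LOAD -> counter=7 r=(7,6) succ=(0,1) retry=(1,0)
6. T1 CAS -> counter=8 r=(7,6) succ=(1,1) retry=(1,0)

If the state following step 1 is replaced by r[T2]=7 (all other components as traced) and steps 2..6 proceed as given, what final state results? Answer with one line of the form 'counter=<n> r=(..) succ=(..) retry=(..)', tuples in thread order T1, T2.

counter=8 r=(7,7) succ=(2,0) retry=(0,1)

state after step 1 := counter=6 r=(0,7) succ=(0,0) retry=(0,0)
2. T1 LOAD -> counter=6 r=(6,7) succ=(0,0) retry=(0,0)
3. T2 CAS -> counter=6 r=(6,7) succ=(0,0) retry=(0,1)
4. T1 CAS -> counter=7 r=(6,7) succ=(1,0) retry=(0,1)
5. T1 LOAD -> counter=7 r=(7,7) succ=(1,0) retry=(0,1)
6. T1 CAS -> counter=8 r=(7,7) succ=(2,0) retry=(0,1)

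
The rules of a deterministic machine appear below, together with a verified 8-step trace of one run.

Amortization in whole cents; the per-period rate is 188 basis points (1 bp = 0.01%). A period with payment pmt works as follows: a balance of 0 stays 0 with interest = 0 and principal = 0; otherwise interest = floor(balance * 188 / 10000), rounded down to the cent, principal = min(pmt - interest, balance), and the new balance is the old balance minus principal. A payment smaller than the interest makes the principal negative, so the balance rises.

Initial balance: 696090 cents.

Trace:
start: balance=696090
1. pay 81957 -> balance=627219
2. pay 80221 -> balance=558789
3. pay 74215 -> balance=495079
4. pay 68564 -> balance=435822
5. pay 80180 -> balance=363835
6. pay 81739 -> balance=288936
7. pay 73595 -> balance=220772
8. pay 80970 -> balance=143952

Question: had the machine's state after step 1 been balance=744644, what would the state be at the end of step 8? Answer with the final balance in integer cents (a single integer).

state after step 1 := balance=744644
2. pay 80221 -> balance=678422
3. pay 74215 -> balance=616961
4. pay 68564 -> balance=559995
5. pay 80180 -> balance=490342
6. pay 81739 -> balance=417821
7. pay 73595 -> balance=352081
8. pay 80970 -> balance=277730

277730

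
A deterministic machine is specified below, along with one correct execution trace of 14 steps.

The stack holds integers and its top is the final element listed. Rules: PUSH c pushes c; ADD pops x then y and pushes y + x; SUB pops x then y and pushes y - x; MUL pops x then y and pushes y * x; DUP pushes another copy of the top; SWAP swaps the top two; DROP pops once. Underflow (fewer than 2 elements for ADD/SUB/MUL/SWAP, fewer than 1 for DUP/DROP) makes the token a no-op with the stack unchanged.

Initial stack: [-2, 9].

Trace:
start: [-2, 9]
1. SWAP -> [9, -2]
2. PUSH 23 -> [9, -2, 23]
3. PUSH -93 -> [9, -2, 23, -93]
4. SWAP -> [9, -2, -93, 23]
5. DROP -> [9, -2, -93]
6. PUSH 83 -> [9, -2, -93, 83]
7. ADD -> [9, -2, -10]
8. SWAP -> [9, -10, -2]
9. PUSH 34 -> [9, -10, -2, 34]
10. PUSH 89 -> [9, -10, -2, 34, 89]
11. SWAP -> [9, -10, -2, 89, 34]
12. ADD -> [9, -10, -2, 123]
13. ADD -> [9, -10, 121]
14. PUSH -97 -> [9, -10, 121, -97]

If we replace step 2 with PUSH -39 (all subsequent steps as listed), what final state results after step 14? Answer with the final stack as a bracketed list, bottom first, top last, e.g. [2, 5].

(re-executing from step 2 with the substitution; state before step 2: [9, -2])
2. PUSH -39 -> [9, -2, -39]
3. PUSH -93 -> [9, -2, -39, -93]
4. SWAP -> [9, -2, -93, -39]
5. DROP -> [9, -2, -93]
6. PUSH 83 -> [9, -2, -93, 83]
7. ADD -> [9, -2, -10]
8. SWAP -> [9, -10, -2]
9. PUSH 34 -> [9, -10, -2, 34]
10. PUSH 89 -> [9, -10, -2, 34, 89]
11. SWAP -> [9, -10, -2, 89, 34]
12. ADD -> [9, -10, -2, 123]
13. ADD -> [9, -10, 121]
14. PUSH -97 -> [9, -10, 121, -97]

[9, -10, 121, -97]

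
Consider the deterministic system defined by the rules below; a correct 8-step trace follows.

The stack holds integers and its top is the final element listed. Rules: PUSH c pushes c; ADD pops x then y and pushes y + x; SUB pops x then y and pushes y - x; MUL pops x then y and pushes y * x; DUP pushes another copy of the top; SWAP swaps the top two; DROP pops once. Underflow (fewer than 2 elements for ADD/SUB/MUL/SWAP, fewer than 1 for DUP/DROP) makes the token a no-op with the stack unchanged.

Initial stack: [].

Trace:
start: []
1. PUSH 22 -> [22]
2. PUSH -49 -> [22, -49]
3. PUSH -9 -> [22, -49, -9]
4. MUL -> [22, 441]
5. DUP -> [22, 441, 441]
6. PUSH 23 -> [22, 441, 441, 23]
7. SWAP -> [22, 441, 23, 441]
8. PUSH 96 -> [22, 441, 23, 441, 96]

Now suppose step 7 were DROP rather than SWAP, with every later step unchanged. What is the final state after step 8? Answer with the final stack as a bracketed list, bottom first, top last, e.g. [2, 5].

[22, 441, 441, 96]

(re-executing from step 7 with the substitution; state before step 7: [22, 441, 441, 23])
7. DROP -> [22, 441, 441]
8. PUSH 96 -> [22, 441, 441, 96]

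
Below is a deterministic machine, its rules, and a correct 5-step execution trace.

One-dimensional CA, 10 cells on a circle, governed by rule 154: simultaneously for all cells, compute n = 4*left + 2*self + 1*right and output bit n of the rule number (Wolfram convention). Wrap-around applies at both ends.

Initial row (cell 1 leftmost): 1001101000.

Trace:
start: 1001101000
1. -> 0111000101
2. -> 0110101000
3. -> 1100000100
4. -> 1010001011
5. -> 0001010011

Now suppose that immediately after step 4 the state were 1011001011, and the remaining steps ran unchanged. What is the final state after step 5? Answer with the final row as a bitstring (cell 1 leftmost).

0010110011

state after step 4 := 1011001011
5. -> 0010110011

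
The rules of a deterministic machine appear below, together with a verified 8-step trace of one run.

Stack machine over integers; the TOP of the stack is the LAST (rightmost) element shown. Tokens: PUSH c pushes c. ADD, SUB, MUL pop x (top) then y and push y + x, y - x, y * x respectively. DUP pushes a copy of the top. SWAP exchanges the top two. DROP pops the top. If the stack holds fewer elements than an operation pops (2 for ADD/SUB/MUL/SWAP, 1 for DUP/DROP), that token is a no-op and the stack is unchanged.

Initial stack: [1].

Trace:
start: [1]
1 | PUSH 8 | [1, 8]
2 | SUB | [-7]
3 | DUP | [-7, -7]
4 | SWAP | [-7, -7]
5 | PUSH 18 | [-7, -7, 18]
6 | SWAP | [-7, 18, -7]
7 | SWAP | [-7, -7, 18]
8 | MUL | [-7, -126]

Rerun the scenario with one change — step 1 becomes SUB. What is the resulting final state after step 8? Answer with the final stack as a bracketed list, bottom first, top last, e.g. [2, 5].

(re-executing from step 1 with the substitution; state before step 1: [1])
1 | SUB | [1]
2 | SUB | [1]
3 | DUP | [1, 1]
4 | SWAP | [1, 1]
5 | PUSH 18 | [1, 1, 18]
6 | SWAP | [1, 18, 1]
7 | SWAP | [1, 1, 18]
8 | MUL | [1, 18]

[1, 18]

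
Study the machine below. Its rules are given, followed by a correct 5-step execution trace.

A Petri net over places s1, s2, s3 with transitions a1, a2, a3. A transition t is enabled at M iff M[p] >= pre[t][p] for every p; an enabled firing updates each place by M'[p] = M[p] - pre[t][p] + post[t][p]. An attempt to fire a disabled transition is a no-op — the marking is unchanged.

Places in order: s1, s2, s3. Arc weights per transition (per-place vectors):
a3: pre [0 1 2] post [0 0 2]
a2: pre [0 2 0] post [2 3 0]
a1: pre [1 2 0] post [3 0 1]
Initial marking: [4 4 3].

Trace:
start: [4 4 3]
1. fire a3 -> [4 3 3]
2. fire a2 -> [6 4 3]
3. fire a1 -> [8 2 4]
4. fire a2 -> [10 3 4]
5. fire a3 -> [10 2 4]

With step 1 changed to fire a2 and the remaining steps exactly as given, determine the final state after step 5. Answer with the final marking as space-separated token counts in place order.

(re-executing from step 1 with the substitution; state before step 1: [4 4 3])
1. fire a2 -> [6 5 3]
2. fire a2 -> [8 6 3]
3. fire a1 -> [10 4 4]
4. fire a2 -> [12 5 4]
5. fire a3 -> [12 4 4]

12 4 4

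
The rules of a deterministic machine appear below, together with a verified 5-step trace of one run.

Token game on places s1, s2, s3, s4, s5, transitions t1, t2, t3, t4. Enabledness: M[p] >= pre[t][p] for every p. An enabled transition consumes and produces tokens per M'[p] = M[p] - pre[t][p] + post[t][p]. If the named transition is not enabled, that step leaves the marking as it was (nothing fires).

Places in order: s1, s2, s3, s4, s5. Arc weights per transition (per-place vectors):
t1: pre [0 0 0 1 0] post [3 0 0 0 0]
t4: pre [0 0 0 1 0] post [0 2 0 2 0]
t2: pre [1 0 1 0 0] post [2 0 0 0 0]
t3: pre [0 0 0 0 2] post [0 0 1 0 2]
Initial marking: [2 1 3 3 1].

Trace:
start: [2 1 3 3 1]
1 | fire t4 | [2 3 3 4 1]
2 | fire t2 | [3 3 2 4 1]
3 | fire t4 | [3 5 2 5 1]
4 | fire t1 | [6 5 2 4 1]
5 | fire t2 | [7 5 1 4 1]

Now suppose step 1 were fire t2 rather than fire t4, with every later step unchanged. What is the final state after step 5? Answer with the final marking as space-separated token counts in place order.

(re-executing from step 1 with the substitution; state before step 1: [2 1 3 3 1])
1 | fire t2 | [3 1 2 3 1]
2 | fire t2 | [4 1 1 3 1]
3 | fire t4 | [4 3 1 4 1]
4 | fire t1 | [7 3 1 3 1]
5 | fire t2 | [8 3 0 3 1]

8 3 0 3 1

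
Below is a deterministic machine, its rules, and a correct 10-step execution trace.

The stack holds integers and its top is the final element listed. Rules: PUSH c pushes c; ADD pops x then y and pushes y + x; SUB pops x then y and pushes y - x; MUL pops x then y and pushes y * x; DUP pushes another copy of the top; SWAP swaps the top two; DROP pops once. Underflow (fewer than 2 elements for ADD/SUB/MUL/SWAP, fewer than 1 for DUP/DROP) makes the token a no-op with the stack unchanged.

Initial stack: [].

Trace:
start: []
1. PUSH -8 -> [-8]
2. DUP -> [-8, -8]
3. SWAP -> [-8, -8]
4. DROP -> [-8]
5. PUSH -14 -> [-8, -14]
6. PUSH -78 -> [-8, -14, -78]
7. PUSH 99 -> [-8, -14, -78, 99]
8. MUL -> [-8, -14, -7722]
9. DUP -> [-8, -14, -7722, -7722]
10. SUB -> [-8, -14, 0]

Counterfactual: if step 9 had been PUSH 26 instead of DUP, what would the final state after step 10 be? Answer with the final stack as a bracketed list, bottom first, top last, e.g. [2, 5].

[-8, -14, -7748]

(re-executing from step 9 with the substitution; state before step 9: [-8, -14, -7722])
9. PUSH 26 -> [-8, -14, -7722, 26]
10. SUB -> [-8, -14, -7748]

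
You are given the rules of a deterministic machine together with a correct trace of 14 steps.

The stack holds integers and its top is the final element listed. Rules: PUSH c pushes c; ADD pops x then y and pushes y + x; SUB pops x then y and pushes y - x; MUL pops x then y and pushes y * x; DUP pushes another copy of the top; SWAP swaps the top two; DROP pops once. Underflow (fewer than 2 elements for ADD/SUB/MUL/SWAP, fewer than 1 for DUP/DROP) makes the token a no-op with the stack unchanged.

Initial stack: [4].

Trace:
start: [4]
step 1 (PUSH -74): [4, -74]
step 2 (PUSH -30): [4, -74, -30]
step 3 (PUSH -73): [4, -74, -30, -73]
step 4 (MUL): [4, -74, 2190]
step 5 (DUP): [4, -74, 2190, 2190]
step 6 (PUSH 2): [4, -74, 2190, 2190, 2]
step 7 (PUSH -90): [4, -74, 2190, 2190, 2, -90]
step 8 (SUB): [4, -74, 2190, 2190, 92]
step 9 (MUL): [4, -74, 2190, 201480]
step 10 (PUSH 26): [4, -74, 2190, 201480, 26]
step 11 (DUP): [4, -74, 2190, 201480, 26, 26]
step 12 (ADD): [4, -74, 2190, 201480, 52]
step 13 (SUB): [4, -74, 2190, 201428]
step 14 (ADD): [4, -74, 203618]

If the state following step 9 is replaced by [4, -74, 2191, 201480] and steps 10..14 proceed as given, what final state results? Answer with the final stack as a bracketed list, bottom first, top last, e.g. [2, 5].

state after step 9 := [4, -74, 2191, 201480]
step 10 (PUSH 26): [4, -74, 2191, 201480, 26]
step 11 (DUP): [4, -74, 2191, 201480, 26, 26]
step 12 (ADD): [4, -74, 2191, 201480, 52]
step 13 (SUB): [4, -74, 2191, 201428]
step 14 (ADD): [4, -74, 203619]

[4, -74, 203619]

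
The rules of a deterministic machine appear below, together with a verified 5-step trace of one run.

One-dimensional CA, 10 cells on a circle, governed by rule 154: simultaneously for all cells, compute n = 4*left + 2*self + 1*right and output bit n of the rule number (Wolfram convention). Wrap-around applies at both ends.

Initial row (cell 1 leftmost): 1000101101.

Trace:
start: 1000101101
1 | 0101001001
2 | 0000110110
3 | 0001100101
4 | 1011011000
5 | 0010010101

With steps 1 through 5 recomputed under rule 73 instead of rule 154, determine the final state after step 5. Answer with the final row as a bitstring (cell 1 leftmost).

(re-executing steps 1..5 under rule 73; state before step 1: 1000101101)
1 | 1010001101
2 | 1000101101
3 | 1010001101
4 | 1000101101
5 | 1010001101

1010001101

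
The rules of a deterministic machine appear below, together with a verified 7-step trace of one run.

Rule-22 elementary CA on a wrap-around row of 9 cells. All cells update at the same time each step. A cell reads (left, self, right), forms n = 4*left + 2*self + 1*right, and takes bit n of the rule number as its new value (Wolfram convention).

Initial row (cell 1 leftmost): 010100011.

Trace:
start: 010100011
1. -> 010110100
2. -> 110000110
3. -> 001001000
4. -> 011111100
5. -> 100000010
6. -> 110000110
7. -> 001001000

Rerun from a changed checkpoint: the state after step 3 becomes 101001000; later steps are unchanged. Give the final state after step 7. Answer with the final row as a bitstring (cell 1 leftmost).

000000000

state after step 3 := 101001000
4. -> 101111101
5. -> 000000000
6. -> 000000000
7. -> 000000000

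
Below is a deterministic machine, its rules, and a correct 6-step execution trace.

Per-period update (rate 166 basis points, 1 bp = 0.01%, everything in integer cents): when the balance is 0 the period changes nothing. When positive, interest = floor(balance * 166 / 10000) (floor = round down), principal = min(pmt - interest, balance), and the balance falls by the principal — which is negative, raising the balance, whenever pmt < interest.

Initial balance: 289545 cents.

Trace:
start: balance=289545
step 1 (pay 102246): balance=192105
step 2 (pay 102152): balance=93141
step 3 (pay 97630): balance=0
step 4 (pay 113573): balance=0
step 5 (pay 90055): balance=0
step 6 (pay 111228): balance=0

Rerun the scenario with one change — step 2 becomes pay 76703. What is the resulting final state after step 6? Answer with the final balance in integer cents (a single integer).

0

(re-executing from step 2 with the substitution; state before step 2: balance=192105)
step 2 (pay 76703): balance=118590
step 3 (pay 97630): balance=22928
step 4 (pay 113573): balance=0
step 5 (pay 90055): balance=0
step 6 (pay 111228): balance=0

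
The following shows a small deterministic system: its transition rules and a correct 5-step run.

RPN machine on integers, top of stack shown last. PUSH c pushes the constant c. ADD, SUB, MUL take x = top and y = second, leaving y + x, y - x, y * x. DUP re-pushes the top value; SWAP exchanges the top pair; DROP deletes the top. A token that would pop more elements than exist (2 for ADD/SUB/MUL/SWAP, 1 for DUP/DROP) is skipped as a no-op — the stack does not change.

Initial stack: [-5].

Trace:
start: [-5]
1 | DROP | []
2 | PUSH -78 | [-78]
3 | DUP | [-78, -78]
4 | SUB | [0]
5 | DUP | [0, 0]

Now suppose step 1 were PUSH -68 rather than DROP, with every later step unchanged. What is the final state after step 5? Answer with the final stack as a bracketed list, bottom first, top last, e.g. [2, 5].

(re-executing from step 1 with the substitution; state before step 1: [-5])
1 | PUSH -68 | [-5, -68]
2 | PUSH -78 | [-5, -68, -78]
3 | DUP | [-5, -68, -78, -78]
4 | SUB | [-5, -68, 0]
5 | DUP | [-5, -68, 0, 0]

[-5, -68, 0, 0]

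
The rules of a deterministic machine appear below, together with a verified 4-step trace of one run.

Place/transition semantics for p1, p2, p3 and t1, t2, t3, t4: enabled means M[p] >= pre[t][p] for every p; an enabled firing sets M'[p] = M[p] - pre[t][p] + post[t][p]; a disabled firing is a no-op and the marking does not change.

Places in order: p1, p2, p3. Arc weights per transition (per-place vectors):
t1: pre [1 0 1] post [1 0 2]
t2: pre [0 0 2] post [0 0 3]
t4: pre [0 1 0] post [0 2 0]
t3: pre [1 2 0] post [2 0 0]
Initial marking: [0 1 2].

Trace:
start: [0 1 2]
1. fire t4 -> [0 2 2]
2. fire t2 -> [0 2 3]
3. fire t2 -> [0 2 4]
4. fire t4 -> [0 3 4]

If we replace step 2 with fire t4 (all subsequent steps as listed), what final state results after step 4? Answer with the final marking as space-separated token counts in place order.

(re-executing from step 2 with the substitution; state before step 2: [0 2 2])
2. fire t4 -> [0 3 2]
3. fire t2 -> [0 3 3]
4. fire t4 -> [0 4 3]

0 4 3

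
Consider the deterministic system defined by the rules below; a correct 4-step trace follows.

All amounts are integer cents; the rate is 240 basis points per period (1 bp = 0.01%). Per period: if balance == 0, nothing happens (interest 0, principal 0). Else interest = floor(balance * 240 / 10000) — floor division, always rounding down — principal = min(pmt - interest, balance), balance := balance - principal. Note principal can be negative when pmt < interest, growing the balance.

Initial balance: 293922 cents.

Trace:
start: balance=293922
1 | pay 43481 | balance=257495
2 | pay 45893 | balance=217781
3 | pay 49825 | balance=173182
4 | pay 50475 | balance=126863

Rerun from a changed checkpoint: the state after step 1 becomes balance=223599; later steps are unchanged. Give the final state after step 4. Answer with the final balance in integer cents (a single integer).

90468

state after step 1 := balance=223599
2 | pay 45893 | balance=183072
3 | pay 49825 | balance=137640
4 | pay 50475 | balance=90468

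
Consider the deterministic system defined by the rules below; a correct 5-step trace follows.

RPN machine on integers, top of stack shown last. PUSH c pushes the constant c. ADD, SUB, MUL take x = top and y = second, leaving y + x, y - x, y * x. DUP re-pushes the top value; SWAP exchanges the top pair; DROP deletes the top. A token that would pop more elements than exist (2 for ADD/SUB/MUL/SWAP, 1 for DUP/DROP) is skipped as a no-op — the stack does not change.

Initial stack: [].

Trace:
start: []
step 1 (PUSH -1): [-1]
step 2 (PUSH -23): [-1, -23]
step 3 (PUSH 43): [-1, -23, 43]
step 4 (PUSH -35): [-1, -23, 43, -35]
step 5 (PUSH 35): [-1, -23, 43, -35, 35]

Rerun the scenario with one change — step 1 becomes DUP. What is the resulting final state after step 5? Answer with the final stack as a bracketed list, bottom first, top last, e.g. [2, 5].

(re-executing from step 1 with the substitution; state before step 1: [])
step 1 (DUP): []
step 2 (PUSH -23): [-23]
step 3 (PUSH 43): [-23, 43]
step 4 (PUSH -35): [-23, 43, -35]
step 5 (PUSH 35): [-23, 43, -35, 35]

[-23, 43, -35, 35]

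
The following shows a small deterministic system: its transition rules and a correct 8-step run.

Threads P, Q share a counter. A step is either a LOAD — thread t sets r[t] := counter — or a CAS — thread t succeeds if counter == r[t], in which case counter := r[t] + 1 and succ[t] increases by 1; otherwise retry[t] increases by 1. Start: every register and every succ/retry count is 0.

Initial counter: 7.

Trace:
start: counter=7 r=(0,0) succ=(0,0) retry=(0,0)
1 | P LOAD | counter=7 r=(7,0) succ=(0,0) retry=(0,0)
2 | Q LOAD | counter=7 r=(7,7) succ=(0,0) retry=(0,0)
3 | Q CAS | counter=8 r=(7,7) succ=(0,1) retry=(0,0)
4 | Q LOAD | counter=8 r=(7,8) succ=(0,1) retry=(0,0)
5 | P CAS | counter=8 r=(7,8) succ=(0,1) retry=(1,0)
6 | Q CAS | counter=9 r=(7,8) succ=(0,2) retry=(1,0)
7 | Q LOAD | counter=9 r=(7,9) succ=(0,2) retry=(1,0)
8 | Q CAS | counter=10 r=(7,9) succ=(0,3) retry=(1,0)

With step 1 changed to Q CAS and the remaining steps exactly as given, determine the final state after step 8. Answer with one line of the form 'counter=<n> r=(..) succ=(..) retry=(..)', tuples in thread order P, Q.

counter=10 r=(0,9) succ=(0,3) retry=(1,1)

(re-executing from step 1 with the substitution; state before step 1: counter=7 r=(0,0) succ=(0,0) retry=(0,0))
1 | Q CAS | counter=7 r=(0,0) succ=(0,0) retry=(0,1)
2 | Q LOAD | counter=7 r=(0,7) succ=(0,0) retry=(0,1)
3 | Q CAS | counter=8 r=(0,7) succ=(0,1) retry=(0,1)
4 | Q LOAD | counter=8 r=(0,8) succ=(0,1) retry=(0,1)
5 | P CAS | counter=8 r=(0,8) succ=(0,1) retry=(1,1)
6 | Q CAS | counter=9 r=(0,8) succ=(0,2) retry=(1,1)
7 | Q LOAD | counter=9 r=(0,9) succ=(0,2) retry=(1,1)
8 | Q CAS | counter=10 r=(0,9) succ=(0,3) retry=(1,1)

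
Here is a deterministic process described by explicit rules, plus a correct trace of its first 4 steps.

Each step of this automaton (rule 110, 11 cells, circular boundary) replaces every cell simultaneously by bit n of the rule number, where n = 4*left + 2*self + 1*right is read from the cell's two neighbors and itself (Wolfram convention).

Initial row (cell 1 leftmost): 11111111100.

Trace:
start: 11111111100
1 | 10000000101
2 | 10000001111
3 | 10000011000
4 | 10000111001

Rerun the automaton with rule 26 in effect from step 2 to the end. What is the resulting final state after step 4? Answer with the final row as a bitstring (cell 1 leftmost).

01010100101

(re-executing steps 2..4 under rule 26; state before step 2: 10000000101)
2 | 01000001001
3 | 00100010110
4 | 01010100101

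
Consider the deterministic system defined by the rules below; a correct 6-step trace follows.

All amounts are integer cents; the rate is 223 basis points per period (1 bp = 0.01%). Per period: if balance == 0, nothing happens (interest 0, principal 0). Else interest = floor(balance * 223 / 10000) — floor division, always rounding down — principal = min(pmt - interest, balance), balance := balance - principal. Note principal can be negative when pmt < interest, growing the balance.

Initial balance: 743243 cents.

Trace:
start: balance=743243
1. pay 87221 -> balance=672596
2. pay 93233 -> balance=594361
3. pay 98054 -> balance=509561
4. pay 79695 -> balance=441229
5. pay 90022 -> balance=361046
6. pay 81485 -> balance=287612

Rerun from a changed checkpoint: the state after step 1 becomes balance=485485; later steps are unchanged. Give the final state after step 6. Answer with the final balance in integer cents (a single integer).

78686

state after step 1 := balance=485485
2. pay 93233 -> balance=403078
3. pay 98054 -> balance=314012
4. pay 79695 -> balance=241319
5. pay 90022 -> balance=156678
6. pay 81485 -> balance=78686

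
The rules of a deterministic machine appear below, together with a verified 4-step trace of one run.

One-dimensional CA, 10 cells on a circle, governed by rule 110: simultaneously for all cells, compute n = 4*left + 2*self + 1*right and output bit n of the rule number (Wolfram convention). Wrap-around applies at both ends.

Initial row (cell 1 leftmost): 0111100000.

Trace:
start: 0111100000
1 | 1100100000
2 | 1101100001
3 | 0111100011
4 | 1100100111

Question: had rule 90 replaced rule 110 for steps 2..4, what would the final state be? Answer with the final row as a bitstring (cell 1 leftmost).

(re-executing steps 2..4 under rule 90; state before step 2: 1100100000)
2 | 1111010001
3 | 0001001011
4 | 1010110011

1010110011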